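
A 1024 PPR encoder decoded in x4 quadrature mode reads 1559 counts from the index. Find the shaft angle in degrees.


angle = counts * 360 / (PPR*4) = 1559 * 360 / 4096 = 137.0215

137.0215 degrees


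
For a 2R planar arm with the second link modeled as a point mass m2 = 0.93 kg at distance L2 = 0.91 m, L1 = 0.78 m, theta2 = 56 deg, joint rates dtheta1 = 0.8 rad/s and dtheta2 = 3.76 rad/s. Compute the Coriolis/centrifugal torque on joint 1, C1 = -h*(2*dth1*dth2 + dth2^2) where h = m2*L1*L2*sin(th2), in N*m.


h = m2*L1*L2*sin(th2) = 0.93*0.78*0.91*sin(56 deg) = 0.547259
C1 = -h*(2*0.8*3.76 + 3.76^2) = -0.547259*20.1536 = -11.0292

-11.0292 N*m


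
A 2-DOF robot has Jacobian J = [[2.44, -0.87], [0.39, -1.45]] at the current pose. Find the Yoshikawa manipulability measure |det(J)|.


det(J) = 2.44*-1.45 - (-0.87)*(0.39) = -3.1987
|det(J)| = 3.1987

3.1987


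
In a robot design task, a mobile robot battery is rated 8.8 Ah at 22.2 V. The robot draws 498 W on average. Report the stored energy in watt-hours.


E = capacity * V = 8.8*22.2 = 195.3600

195.3600 Wh


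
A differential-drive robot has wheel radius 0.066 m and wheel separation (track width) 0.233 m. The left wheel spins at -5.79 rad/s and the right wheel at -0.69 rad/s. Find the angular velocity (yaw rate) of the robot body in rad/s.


omega = r*(wR - wL)/L = 0.066*(-0.69 - (-5.79))/0.233 = 1.4446

1.4446 rad/s


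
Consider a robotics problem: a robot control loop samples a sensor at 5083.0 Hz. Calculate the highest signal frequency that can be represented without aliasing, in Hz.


f_max = f_s/2 = 5083.0/2 = 2541.5000

2541.5000 Hz


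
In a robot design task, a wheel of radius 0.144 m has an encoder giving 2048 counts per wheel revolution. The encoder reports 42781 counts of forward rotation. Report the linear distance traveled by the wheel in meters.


revs = 42781/2048 = 20.889160
d = revs * 2*pi*r = 20.889160 * 2*pi*0.144 = 18.9001

18.9001 m


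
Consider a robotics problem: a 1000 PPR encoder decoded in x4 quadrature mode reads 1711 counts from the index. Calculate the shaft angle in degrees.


angle = counts * 360 / (PPR*4) = 1711 * 360 / 4000 = 153.9900

153.9900 degrees


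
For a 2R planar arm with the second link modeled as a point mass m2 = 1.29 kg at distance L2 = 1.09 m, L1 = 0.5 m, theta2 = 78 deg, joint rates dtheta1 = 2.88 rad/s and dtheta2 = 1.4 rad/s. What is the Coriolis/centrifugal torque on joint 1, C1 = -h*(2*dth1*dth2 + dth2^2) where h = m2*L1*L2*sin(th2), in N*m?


h = m2*L1*L2*sin(th2) = 1.29*0.5*1.09*sin(78 deg) = 0.687687
C1 = -h*(2*2.88*1.4 + 1.4^2) = -0.687687*10.0240 = -6.8934

-6.8934 N*m


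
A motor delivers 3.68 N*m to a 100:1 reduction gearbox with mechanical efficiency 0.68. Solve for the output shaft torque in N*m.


tau_out = tau_in * N * eta = 3.68 * 100 * 0.68 = 250.2400

250.2400 N*m


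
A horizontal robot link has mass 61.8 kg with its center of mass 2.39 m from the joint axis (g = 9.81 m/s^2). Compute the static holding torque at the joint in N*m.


tau = m*g*L = 61.8 * 9.81 * 2.39 = 1448.9566

1448.9566 N*m


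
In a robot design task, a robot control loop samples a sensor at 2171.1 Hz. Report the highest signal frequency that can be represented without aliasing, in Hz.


f_max = f_s/2 = 2171.1/2 = 1085.5500

1085.5500 Hz


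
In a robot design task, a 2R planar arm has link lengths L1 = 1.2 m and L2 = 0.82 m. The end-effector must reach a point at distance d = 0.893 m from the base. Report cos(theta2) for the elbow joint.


cos(th2) = (d^2 - L1^2 - L2^2)/(2*L1*L2) = (0.893^2 - 1.2^2 - 0.82^2)/(2*1.2*0.82) = -0.6682

-0.6682


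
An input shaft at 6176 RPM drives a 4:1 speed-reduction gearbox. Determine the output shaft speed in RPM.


omega_out = omega_in / N = 6176 / 4 = 1544.0000

1544.0000 RPM


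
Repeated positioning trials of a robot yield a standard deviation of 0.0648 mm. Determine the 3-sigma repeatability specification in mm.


repeatability = 3*sigma = 3*0.0648 = 0.1944

0.1944 mm


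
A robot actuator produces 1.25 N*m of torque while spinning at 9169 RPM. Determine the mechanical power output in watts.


omega = 9169 * 2*pi/60 = 960.175435 rad/s
P = tau * omega = 1.25 * 960.175435 = 1200.2193

1200.2193 W


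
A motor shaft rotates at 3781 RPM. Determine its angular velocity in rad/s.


omega = 3781 * 2*pi/60 = 395.9454

395.9454 rad/s


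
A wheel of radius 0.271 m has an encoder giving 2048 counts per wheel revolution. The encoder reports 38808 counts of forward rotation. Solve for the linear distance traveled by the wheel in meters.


revs = 38808/2048 = 18.949219
d = revs * 2*pi*r = 18.949219 * 2*pi*0.271 = 32.2657

32.2657 m


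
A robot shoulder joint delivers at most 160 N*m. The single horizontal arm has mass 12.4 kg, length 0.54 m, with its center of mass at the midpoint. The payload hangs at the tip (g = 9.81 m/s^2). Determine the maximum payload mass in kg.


tau_arm = m_arm*g*(L/2) = 12.4*9.81*0.54/2 = 32.8439 N*m
tau_payload = tau_max - tau_arm = 160 - 32.8439 = 127.1561
m_payload = tau_payload / (g*L) = 127.1561 / (9.81*0.54) = 24.0035

24.0035 kg


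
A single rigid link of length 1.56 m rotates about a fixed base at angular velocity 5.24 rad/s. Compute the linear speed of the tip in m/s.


v = L*omega = 1.56 * 5.24 = 8.1744

8.1744 m/s


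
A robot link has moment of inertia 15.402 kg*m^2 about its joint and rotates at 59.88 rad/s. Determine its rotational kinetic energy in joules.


KE = (1/2)*I*omega^2 = 0.5*15.402*59.88^2 = 27612.8165

27612.8165 J


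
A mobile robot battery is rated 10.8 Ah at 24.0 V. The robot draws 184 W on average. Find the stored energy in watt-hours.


E = capacity * V = 10.8*24.0 = 259.2000

259.2000 Wh


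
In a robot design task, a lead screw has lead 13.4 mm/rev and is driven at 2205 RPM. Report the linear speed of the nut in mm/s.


v = lead * (RPM/60) = 13.4*2205/60 = 492.4500

492.4500 mm/s


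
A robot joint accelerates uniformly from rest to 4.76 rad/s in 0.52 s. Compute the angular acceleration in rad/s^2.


alpha = delta_omega / t = 4.76 / 0.52 = 9.1538

9.1538 rad/s^2


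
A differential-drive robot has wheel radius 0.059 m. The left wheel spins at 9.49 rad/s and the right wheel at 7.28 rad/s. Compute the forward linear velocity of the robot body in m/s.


v = r*(wR + wL)/2 = 0.059*(7.28 + 9.49)/2 = 0.4947

0.4947 m/s


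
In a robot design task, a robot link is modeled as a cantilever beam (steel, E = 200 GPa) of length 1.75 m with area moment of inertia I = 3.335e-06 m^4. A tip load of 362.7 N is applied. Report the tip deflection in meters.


delta = F*L^3/(3*E*I) = 362.7*1.75^3/(3*2.000e+11*3.335e-06)
      = 1943.8453125/2001000 = 9.7144e-04

9.7144e-04 m


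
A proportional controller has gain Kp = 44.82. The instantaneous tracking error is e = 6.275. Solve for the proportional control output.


u_P = Kp * e = 44.82 * 6.275 = 281.2455

281.2455


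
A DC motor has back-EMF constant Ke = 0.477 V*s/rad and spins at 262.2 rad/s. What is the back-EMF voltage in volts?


V_emf = Ke * omega = 0.477*262.2 = 125.0694

125.0694 V


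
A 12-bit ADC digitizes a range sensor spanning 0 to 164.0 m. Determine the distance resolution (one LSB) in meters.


res = range / 2^n = 164.0/2^12 = 164.0/4096 = 0.0400

0.0400 m


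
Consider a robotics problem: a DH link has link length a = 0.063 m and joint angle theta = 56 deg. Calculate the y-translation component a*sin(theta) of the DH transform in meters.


a*sin(theta) = 0.063*sin(56 deg) = 0.0522

0.0522 m


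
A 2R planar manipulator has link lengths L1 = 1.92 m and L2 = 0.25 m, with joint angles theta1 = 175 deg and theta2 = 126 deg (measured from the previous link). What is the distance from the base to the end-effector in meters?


x = L1*cos(th1) + L2*cos(th1+th2) = -1.783934
y = L1*sin(th1) + L2*sin(th1+th2) = -0.046953
d = sqrt(x^2 + y^2) = sqrt(3.182421 + 0.002205) = 1.7846

1.7846 m


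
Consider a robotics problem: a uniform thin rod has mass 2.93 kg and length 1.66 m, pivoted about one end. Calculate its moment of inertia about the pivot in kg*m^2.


I = (1/3)*m*L^2 = (1/3)*2.93*1.66^2 = 2.6913

2.6913 kg*m^2


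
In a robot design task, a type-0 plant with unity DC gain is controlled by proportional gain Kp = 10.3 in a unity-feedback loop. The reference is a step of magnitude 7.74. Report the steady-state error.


e_ss = R/(1 + Kp) = 7.74/(1 + 10.3) = 7.74/11.3000 = 0.6850

0.6850


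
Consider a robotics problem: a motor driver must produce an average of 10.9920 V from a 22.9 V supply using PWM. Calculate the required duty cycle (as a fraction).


D = V_avg/V_supply = 10.9920/22.9 = 0.4800

0.4800


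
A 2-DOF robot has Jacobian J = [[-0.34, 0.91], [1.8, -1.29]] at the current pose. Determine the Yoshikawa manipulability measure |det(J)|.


det(J) = -0.34*-1.29 - (0.91)*(1.8) = -1.1994
|det(J)| = 1.1994

1.1994


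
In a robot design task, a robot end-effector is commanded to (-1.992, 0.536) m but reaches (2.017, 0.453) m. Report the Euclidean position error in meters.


dx = 2.017 - (-1.992) = 4.0090, dy = 0.453 - (0.536) = -0.0830
err = sqrt(16.072081 + 0.006889) = 4.0099

4.0099 m


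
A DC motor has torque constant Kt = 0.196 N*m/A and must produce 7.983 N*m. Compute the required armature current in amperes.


I = tau / Kt = 7.983/0.196 = 40.7296

40.7296 A


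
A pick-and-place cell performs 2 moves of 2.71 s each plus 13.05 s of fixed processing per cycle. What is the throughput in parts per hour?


T_cycle = 2*2.71 + 13.05 = 18.4700 s
rate = 3600/T = 194.9107

194.9107 parts/hour


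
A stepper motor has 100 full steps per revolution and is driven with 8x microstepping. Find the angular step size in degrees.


step = 360/(100*8) = 360/800 = 0.4500

0.4500 degrees


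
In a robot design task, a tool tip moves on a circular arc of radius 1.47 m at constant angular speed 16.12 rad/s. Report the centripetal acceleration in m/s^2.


a_c = omega^2 * r = 16.12^2 * 1.47 = 381.9860

381.9860 m/s^2


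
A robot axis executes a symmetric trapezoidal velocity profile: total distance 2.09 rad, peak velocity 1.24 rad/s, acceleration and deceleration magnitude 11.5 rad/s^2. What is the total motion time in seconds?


t_acc = v/a = 1.24/11.5 = 0.107826 s
d_acc = v^2/(2a) = 0.066852 rad (each ramp)
d_cruise = 2.09 - 2*0.066852 = 1.956296 rad
t_cruise = 1.956296/1.24 = 1.577658 s
t_total = 2*0.107826 + 1.577658 = 1.7933

1.7933 s


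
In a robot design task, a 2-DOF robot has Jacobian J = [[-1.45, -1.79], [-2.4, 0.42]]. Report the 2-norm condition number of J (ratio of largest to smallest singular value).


JJ^T eigenvalues: trace(JJ^T) = 11.2430, det(JJ^T) = det(J)^2 = 24.05902500
s_max^2 = (11.2430 + sqrt(30.16894900))/2 = 8.36781339
s_min^2 = (11.2430 - sqrt(30.16894900))/2 = 2.87518661
kappa = s_max/s_min = sqrt(8.36781339/2.87518661) = 1.7060

1.7060


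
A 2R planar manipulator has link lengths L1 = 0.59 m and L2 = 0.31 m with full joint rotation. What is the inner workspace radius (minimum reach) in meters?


r_min = |L1 - L2| = |0.59 - 0.31| = 0.2800

0.2800 m


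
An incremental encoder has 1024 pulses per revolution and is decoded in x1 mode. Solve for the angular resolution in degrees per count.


resolution = 360 / (PPR * 1) = 360 / 1024 = 0.3516

0.3516 degrees


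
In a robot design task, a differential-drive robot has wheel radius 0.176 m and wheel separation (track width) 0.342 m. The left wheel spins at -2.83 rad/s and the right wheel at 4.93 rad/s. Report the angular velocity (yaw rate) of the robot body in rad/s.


omega = r*(wR - wL)/L = 0.176*(4.93 - (-2.83))/0.342 = 3.9935

3.9935 rad/s


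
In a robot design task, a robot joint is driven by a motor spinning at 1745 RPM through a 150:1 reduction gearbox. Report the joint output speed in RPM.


omega_joint = omega_motor / N = 1745 / 150 = 11.6333

11.6333 RPM


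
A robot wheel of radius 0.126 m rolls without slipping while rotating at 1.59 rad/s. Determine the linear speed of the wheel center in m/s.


v = omega * r = 1.59 * 0.126 = 0.2003

0.2003 m/s


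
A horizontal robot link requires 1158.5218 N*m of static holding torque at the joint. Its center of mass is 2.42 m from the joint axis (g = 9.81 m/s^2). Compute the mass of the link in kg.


m = tau / (g*L) = 1158.5218 / (9.81 * 2.42) = 48.8000

48.8000 kg


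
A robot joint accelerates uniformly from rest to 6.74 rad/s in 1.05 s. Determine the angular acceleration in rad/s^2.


alpha = delta_omega / t = 6.74 / 1.05 = 6.4190

6.4190 rad/s^2


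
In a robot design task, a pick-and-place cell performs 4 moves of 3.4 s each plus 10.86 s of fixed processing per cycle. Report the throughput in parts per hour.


T_cycle = 4*3.4 + 10.86 = 24.4600 s
rate = 3600/T = 147.1791

147.1791 parts/hour


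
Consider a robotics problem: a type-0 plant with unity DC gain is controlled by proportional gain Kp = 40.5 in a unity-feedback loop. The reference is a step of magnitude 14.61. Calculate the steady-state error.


e_ss = R/(1 + Kp) = 14.61/(1 + 40.5) = 14.61/41.5000 = 0.3520

0.3520


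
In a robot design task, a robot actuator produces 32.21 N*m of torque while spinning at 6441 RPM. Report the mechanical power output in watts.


omega = 6441 * 2*pi/60 = 674.499943 rad/s
P = tau * omega = 32.21 * 674.499943 = 21725.6432

21725.6432 W


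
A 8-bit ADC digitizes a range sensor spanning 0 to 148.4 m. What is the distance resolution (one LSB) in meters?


res = range / 2^n = 148.4/2^8 = 148.4/256 = 0.5797

0.5797 m


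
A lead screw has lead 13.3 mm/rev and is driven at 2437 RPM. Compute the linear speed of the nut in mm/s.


v = lead * (RPM/60) = 13.3*2437/60 = 540.2017

540.2017 mm/s


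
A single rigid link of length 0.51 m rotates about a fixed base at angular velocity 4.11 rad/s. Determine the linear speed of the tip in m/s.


v = L*omega = 0.51 * 4.11 = 2.0961

2.0961 m/s


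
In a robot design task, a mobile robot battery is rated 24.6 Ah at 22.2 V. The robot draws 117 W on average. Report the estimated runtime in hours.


E = 24.6*22.2 = 546.1200 Wh
t = E/P = 546.1200/117 = 4.6677

4.6677 hours


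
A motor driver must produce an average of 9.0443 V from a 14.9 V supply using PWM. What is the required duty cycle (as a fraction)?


D = V_avg/V_supply = 9.0443/14.9 = 0.6070

0.6070


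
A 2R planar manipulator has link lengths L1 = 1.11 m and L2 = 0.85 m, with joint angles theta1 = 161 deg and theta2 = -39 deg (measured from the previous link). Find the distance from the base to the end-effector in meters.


x = L1*cos(th1) + L2*cos(th1+th2) = -1.499957
y = L1*sin(th1) + L2*sin(th1+th2) = 1.082222
d = sqrt(x^2 + y^2) = sqrt(2.249871 + 1.171204) = 1.8496

1.8496 m


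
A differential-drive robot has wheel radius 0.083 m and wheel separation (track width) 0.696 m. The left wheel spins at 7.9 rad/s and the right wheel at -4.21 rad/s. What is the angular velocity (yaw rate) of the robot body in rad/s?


omega = r*(wR - wL)/L = 0.083*(-4.21 - (7.9))/0.696 = -1.4442

-1.4442 rad/s


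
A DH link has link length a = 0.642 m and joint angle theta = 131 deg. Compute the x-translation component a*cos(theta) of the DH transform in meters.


a*cos(theta) = 0.642*cos(131 deg) = -0.4212

-0.4212 m


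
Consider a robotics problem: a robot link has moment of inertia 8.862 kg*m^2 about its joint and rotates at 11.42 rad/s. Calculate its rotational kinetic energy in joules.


KE = (1/2)*I*omega^2 = 0.5*8.862*11.42^2 = 577.8751

577.8751 J


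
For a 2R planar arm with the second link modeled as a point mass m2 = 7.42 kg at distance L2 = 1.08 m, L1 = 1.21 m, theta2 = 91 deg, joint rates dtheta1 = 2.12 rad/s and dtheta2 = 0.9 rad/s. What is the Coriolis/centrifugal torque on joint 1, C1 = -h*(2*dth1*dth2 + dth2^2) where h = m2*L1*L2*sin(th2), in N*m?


h = m2*L1*L2*sin(th2) = 7.42*1.21*1.08*sin(91 deg) = 9.694979
C1 = -h*(2*2.12*0.9 + 0.9^2) = -9.694979*4.6260 = -44.8490

-44.8490 N*m


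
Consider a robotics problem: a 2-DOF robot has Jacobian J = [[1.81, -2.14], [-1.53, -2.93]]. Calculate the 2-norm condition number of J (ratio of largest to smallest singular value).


JJ^T eigenvalues: trace(JJ^T) = 18.7815, det(JJ^T) = det(J)^2 = 73.57350625
s_max^2 = (18.7815 + sqrt(58.45071725))/2 = 13.21340344
s_min^2 = (18.7815 - sqrt(58.45071725))/2 = 5.56809656
kappa = s_max/s_min = sqrt(13.21340344/5.56809656) = 1.5405

1.5405


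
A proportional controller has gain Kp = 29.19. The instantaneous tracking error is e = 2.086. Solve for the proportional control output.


u_P = Kp * e = 29.19 * 2.086 = 60.8903

60.8903


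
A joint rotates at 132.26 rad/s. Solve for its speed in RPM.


RPM = 132.26 * 60/(2*pi) = 1262.9900

1262.9900 RPM


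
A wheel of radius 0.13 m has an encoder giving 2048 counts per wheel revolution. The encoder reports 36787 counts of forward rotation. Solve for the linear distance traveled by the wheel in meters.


revs = 36787/2048 = 17.962402
d = revs * 2*pi*r = 17.962402 * 2*pi*0.13 = 14.6719

14.6719 m


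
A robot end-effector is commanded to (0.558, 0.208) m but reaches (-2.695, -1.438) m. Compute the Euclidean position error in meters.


dx = -2.695 - (0.558) = -3.2530, dy = -1.438 - (0.208) = -1.6460
err = sqrt(10.582009 + 2.709316) = 3.6457

3.6457 m


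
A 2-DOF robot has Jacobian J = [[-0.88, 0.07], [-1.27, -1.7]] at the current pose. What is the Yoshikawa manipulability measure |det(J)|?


det(J) = -0.88*-1.7 - (0.07)*(-1.27) = 1.5849
|det(J)| = 1.5849

1.5849


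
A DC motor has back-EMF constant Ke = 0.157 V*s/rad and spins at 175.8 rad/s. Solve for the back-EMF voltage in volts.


V_emf = Ke * omega = 0.157*175.8 = 27.6006

27.6006 V


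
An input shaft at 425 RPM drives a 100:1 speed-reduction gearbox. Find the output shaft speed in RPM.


omega_out = omega_in / N = 425 / 100 = 4.2500

4.2500 RPM


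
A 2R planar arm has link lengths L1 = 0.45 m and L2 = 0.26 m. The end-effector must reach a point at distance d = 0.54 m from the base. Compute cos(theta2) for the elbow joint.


cos(th2) = (d^2 - L1^2 - L2^2)/(2*L1*L2) = (0.54^2 - 0.45^2 - 0.26^2)/(2*0.45*0.26) = 0.0919

0.0919


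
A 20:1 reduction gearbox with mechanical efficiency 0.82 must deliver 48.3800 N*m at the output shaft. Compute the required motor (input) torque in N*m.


tau_in = tau_out / (N * eta) = 48.3800 / (20 * 0.82) = 2.9500

2.9500 N*m


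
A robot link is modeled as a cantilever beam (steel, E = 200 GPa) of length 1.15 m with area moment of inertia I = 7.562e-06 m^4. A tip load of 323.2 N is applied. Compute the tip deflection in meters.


delta = F*L^3/(3*E*I) = 323.2*1.15^3/(3*2.000e+11*7.562e-06)
      = 491.5468/4537200 = 1.0834e-04

1.0834e-04 m


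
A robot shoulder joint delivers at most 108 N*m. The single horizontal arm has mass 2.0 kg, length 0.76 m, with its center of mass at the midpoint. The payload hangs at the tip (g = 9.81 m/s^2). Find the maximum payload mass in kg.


tau_arm = m_arm*g*(L/2) = 2.0*9.81*0.76/2 = 7.4556 N*m
tau_payload = tau_max - tau_arm = 108 - 7.4556 = 100.5444
m_payload = tau_payload / (g*L) = 100.5444 / (9.81*0.76) = 13.4858

13.4858 kg


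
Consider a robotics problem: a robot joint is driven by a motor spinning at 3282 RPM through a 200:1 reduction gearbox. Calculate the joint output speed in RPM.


omega_joint = omega_motor / N = 3282 / 200 = 16.4100

16.4100 RPM


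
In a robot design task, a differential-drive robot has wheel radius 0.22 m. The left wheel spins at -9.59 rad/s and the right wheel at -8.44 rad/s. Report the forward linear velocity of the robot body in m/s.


v = r*(wR + wL)/2 = 0.22*(-8.44 + -9.59)/2 = -1.9833

-1.9833 m/s


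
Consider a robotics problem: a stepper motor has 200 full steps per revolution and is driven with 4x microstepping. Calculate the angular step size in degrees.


step = 360/(200*4) = 360/800 = 0.4500

0.4500 degrees


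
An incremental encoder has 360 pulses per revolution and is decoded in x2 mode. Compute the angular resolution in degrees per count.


resolution = 360 / (PPR * 2) = 360 / 720 = 0.5000

0.5000 degrees


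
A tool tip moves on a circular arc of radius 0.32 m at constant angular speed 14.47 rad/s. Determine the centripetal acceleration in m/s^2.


a_c = omega^2 * r = 14.47^2 * 0.32 = 67.0019

67.0019 m/s^2


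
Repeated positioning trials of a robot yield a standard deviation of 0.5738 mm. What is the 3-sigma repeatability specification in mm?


repeatability = 3*sigma = 3*0.5738 = 1.7214

1.7214 mm


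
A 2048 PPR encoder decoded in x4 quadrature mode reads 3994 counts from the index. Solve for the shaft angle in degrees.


angle = counts * 360 / (PPR*4) = 3994 * 360 / 8192 = 175.5176

175.5176 degrees


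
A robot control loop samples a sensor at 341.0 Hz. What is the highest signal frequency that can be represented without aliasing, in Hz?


f_max = f_s/2 = 341.0/2 = 170.5000

170.5000 Hz


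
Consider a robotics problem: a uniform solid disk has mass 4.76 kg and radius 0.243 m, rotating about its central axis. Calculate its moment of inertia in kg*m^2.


I = (1/2)*m*R^2 = 0.5*4.76*0.243^2 = 0.1405

0.1405 kg*m^2


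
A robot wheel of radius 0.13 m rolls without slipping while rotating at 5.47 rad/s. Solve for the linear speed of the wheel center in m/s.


v = omega * r = 5.47 * 0.13 = 0.7111

0.7111 m/s


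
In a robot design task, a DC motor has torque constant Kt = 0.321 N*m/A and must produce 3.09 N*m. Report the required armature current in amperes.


I = tau / Kt = 3.09/0.321 = 9.6262

9.6262 A


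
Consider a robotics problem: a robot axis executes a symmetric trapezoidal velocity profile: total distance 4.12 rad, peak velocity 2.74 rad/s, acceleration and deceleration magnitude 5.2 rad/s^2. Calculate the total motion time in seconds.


t_acc = v/a = 2.74/5.2 = 0.526923 s
d_acc = v^2/(2a) = 0.721885 rad (each ramp)
d_cruise = 4.12 - 2*0.721885 = 2.676230 rad
t_cruise = 2.676230/2.74 = 0.976726 s
t_total = 2*0.526923 + 0.976726 = 2.0306

2.0306 s


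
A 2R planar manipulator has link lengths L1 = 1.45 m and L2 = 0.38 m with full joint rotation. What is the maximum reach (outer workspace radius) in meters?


r_max = L1 + L2 = 1.45 + 0.38 = 1.8300

1.8300 m


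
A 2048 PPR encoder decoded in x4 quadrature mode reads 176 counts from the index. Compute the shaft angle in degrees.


angle = counts * 360 / (PPR*4) = 176 * 360 / 8192 = 7.7344

7.7344 degrees


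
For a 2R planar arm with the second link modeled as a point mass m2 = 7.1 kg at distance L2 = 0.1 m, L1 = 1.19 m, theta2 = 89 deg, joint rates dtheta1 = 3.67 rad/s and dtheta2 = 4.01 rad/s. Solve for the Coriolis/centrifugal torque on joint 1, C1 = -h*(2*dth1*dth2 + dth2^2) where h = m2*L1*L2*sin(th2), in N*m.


h = m2*L1*L2*sin(th2) = 7.1*1.19*0.1*sin(89 deg) = 0.844771
C1 = -h*(2*3.67*4.01 + 4.01^2) = -0.844771*45.5135 = -38.4485

-38.4485 N*m


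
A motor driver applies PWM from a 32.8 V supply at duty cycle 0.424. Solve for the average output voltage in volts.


V_avg = V_supply * D = 32.8*0.424 = 13.9072

13.9072 V


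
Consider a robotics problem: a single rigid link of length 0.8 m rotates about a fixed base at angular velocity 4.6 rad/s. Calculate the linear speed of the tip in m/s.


v = L*omega = 0.8 * 4.6 = 3.6800

3.6800 m/s


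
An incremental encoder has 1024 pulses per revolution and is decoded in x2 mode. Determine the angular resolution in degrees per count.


resolution = 360 / (PPR * 2) = 360 / 2048 = 0.1758

0.1758 degrees


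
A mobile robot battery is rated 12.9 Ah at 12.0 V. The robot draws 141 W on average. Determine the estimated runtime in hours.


E = 12.9*12.0 = 154.8000 Wh
t = E/P = 154.8000/141 = 1.0979

1.0979 hours


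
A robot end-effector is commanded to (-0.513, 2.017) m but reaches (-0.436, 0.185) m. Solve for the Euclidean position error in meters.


dx = -0.436 - (-0.513) = 0.0770, dy = 0.185 - (2.017) = -1.8320
err = sqrt(0.005929 + 3.356224) = 1.8336

1.8336 m


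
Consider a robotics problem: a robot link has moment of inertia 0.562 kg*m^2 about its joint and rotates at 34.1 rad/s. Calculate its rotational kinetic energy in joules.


KE = (1/2)*I*omega^2 = 0.5*0.562*34.1^2 = 326.7496

326.7496 J


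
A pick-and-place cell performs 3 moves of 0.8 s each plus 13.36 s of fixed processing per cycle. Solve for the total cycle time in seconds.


T = 3*0.8 + 13.36 = 15.7600

15.7600 s


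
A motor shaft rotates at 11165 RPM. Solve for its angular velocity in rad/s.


omega = 11165 * 2*pi/60 = 1169.1961

1169.1961 rad/s


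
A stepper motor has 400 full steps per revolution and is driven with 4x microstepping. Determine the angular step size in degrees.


step = 360/(400*4) = 360/1600 = 0.2250

0.2250 degrees


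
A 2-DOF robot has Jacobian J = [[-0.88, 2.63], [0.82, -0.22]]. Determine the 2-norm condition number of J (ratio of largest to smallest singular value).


JJ^T eigenvalues: trace(JJ^T) = 8.4121, det(JJ^T) = det(J)^2 = 3.85336900
s_max^2 = (8.4121 + sqrt(55.34995041))/2 = 7.92592736
s_min^2 = (8.4121 - sqrt(55.34995041))/2 = 0.48617264
kappa = s_max/s_min = sqrt(7.92592736/0.48617264) = 4.0377

4.0377


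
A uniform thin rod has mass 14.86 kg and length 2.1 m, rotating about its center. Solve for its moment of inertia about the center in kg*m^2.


I = (1/12)*m*L^2 = (1/12)*14.86*2.1^2 = 5.4611

5.4611 kg*m^2


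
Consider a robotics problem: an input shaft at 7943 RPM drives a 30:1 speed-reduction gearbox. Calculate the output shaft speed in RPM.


omega_out = omega_in / N = 7943 / 30 = 264.7667

264.7667 RPM


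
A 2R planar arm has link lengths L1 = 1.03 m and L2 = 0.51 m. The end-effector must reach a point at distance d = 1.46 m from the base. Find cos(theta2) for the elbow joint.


cos(th2) = (d^2 - L1^2 - L2^2)/(2*L1*L2) = (1.46^2 - 1.03^2 - 0.51^2)/(2*1.03*0.51) = 0.7716

0.7716


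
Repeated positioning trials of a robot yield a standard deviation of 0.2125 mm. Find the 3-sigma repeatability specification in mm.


repeatability = 3*sigma = 3*0.2125 = 0.6375

0.6375 mm


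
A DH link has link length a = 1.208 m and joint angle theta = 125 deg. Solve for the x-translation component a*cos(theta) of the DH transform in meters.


a*cos(theta) = 1.208*cos(125 deg) = -0.6929

-0.6929 m


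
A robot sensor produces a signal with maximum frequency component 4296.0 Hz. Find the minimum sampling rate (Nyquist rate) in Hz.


f_s,min = 2*f_max = 2*4296.0 = 8592.0000

8592.0000 Hz


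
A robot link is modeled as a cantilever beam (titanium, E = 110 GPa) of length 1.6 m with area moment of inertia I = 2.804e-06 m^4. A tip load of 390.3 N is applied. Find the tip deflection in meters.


delta = F*L^3/(3*E*I) = 390.3*1.6^3/(3*1.100e+11*2.804e-06)
      = 1598.6688/925320 = 0.0017

0.0017 m


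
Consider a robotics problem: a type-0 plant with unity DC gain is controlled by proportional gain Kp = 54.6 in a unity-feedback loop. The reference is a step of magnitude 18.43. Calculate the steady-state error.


e_ss = R/(1 + Kp) = 18.43/(1 + 54.6) = 18.43/55.6000 = 0.3315

0.3315


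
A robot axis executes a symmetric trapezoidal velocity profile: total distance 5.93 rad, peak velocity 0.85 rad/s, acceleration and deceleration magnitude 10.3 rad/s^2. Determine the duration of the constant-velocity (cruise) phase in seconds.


t_acc = v/a = 0.082524 s, d_acc = v^2/(2a) = 0.035073 rad each
d_cruise = 5.93 - 2*0.035073 = 5.859854 rad
t_cruise = d_cruise/v = 5.859854/0.85 = 6.8939

6.8939 s


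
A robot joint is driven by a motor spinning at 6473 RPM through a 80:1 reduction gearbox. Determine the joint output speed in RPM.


omega_joint = omega_motor / N = 6473 / 80 = 80.9125

80.9125 RPM


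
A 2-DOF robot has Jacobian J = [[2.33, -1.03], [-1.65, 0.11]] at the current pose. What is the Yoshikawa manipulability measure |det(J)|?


det(J) = 2.33*0.11 - (-1.03)*(-1.65) = -1.4432
|det(J)| = 1.4432

1.4432


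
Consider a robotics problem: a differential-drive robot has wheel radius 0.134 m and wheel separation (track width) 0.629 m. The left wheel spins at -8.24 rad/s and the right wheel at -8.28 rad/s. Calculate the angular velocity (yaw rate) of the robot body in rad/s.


omega = r*(wR - wL)/L = 0.134*(-8.28 - (-8.24))/0.629 = -0.0085

-0.0085 rad/s


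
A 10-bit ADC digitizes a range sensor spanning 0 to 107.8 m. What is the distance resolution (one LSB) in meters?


res = range / 2^n = 107.8/2^10 = 107.8/1024 = 0.1053

0.1053 m


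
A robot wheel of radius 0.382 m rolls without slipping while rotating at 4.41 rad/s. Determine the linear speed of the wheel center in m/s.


v = omega * r = 4.41 * 0.382 = 1.6846

1.6846 m/s


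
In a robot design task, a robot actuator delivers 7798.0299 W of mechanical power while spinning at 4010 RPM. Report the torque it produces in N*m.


omega = 4010 * 2*pi/60 = 419.926218 rad/s
tau = P / omega = 7798.0299 / 419.926218 = 18.5700

18.5700 N*m


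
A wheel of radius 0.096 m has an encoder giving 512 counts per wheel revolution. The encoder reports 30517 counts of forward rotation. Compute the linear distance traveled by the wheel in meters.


revs = 30517/512 = 59.603516
d = revs * 2*pi*r = 59.603516 * 2*pi*0.096 = 35.9520

35.9520 m


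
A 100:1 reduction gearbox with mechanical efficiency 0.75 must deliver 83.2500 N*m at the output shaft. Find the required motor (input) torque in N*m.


tau_in = tau_out / (N * eta) = 83.2500 / (100 * 0.75) = 1.1100

1.1100 N*m


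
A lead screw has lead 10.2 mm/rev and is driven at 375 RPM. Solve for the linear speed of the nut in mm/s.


v = lead * (RPM/60) = 10.2*375/60 = 63.7500

63.7500 mm/s


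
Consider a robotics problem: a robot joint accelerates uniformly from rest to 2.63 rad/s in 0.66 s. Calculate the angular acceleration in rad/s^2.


alpha = delta_omega / t = 2.63 / 0.66 = 3.9848

3.9848 rad/s^2


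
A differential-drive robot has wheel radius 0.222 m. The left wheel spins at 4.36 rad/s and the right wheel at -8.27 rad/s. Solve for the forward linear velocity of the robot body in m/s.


v = r*(wR + wL)/2 = 0.222*(-8.27 + 4.36)/2 = -0.4340

-0.4340 m/s


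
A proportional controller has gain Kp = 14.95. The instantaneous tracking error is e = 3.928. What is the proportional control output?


u_P = Kp * e = 14.95 * 3.928 = 58.7236

58.7236


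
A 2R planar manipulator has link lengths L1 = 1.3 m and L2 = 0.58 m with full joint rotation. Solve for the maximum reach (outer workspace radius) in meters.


r_max = L1 + L2 = 1.3 + 0.58 = 1.8800

1.8800 m


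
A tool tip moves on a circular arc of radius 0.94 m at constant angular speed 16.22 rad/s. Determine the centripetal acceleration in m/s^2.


a_c = omega^2 * r = 16.22^2 * 0.94 = 247.3031

247.3031 m/s^2


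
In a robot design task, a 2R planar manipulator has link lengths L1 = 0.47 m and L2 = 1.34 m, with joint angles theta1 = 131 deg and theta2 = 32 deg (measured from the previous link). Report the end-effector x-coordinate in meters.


x = L1*cos(th1) + L2*cos(th1+th2) = 0.47*cos(131 deg) + 1.34*cos(163 deg) = -1.5898

-1.5898 m


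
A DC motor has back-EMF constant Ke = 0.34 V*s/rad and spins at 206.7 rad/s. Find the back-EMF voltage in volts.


V_emf = Ke * omega = 0.34*206.7 = 70.2780

70.2780 V


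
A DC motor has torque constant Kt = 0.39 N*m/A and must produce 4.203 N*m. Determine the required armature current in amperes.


I = tau / Kt = 4.203/0.39 = 10.7769

10.7769 A


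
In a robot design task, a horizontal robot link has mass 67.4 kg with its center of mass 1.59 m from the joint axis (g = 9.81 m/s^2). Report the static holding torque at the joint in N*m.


tau = m*g*L = 67.4 * 9.81 * 1.59 = 1051.2985

1051.2985 N*m


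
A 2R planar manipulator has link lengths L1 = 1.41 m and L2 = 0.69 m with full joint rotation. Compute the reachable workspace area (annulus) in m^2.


r_max = L1 + L2 = 2.1000, r_min = |L1 - L2| = 0.7200
A = pi*(r_max^2 - r_min^2) = pi*(4.4100 - 0.5184) = 12.2258

12.2258 m^2


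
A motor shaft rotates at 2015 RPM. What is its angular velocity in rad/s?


omega = 2015 * 2*pi/60 = 211.0103

211.0103 rad/s


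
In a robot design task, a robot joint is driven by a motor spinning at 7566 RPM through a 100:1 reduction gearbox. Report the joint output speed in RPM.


omega_joint = omega_motor / N = 7566 / 100 = 75.6600

75.6600 RPM


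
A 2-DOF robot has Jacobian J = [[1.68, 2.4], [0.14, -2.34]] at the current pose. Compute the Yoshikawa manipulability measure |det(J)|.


det(J) = 1.68*-2.34 - (2.4)*(0.14) = -4.2672
|det(J)| = 4.2672

4.2672


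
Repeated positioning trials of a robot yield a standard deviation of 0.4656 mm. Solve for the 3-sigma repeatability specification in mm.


repeatability = 3*sigma = 3*0.4656 = 1.3968

1.3968 mm


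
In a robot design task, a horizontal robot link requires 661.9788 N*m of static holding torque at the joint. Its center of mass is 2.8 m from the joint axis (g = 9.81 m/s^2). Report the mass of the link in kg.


m = tau / (g*L) = 661.9788 / (9.81 * 2.8) = 24.1000

24.1000 kg


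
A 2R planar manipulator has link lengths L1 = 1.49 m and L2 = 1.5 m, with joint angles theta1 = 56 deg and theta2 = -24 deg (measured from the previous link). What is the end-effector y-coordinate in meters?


y = L1*sin(th1) + L2*sin(th1+th2) = 1.49*sin(56 deg) + 1.5*sin(32 deg) = 2.0301

2.0301 m


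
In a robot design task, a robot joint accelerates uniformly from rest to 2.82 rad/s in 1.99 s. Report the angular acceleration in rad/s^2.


alpha = delta_omega / t = 2.82 / 1.99 = 1.4171

1.4171 rad/s^2


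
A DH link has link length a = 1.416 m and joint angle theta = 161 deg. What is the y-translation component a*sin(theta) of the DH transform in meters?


a*sin(theta) = 1.416*sin(161 deg) = 0.4610

0.4610 m


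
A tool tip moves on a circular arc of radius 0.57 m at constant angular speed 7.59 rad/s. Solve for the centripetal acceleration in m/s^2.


a_c = omega^2 * r = 7.59^2 * 0.57 = 32.8366

32.8366 m/s^2


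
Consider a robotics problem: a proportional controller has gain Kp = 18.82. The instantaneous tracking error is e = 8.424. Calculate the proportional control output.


u_P = Kp * e = 18.82 * 8.424 = 158.5397

158.5397


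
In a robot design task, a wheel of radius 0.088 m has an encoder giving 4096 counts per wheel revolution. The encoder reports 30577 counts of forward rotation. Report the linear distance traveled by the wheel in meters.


revs = 30577/4096 = 7.465088
d = revs * 2*pi*r = 7.465088 * 2*pi*0.088 = 4.1276

4.1276 m


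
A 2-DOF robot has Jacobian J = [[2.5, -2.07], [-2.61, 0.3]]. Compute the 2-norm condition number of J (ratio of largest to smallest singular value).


JJ^T eigenvalues: trace(JJ^T) = 17.4370, det(JJ^T) = det(J)^2 = 21.64761729
s_max^2 = (17.4370 + sqrt(217.45849984))/2 = 16.09173707
s_min^2 = (17.4370 - sqrt(217.45849984))/2 = 1.34526293
kappa = s_max/s_min = sqrt(16.09173707/1.34526293) = 3.4586

3.4586


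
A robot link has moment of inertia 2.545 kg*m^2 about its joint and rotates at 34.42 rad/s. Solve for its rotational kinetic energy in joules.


KE = (1/2)*I*omega^2 = 0.5*2.545*34.42^2 = 1507.5771

1507.5771 J


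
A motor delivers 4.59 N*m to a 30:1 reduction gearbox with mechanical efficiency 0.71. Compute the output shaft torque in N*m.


tau_out = tau_in * N * eta = 4.59 * 30 * 0.71 = 97.7670

97.7670 N*m


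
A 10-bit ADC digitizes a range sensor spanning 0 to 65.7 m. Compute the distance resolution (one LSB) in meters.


res = range / 2^n = 65.7/2^10 = 65.7/1024 = 0.0642

0.0642 m


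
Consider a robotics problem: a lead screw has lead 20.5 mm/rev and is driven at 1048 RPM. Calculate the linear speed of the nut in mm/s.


v = lead * (RPM/60) = 20.5*1048/60 = 358.0667

358.0667 mm/s


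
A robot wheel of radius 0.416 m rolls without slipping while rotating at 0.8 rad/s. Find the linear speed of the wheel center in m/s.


v = omega * r = 0.8 * 0.416 = 0.3328

0.3328 m/s


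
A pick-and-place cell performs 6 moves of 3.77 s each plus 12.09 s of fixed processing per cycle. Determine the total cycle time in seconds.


T = 6*3.77 + 12.09 = 34.7100

34.7100 s


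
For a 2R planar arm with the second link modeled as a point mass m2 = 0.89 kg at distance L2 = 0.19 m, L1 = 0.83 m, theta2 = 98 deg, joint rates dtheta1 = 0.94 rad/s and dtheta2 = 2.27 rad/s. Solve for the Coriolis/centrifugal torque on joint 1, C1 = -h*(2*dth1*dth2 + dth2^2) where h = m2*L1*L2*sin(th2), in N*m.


h = m2*L1*L2*sin(th2) = 0.89*0.83*0.19*sin(98 deg) = 0.138987
C1 = -h*(2*0.94*2.27 + 2.27^2) = -0.138987*9.4205 = -1.3093

-1.3093 N*m


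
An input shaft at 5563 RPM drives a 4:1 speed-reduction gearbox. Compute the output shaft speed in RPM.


omega_out = omega_in / N = 5563 / 4 = 1390.7500

1390.7500 RPM


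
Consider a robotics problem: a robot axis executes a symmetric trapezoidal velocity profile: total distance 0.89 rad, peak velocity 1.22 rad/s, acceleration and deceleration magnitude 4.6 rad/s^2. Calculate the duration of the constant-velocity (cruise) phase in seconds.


t_acc = v/a = 0.265217 s, d_acc = v^2/(2a) = 0.161783 rad each
d_cruise = 0.89 - 2*0.161783 = 0.566434 rad
t_cruise = d_cruise/v = 0.566434/1.22 = 0.4643

0.4643 s


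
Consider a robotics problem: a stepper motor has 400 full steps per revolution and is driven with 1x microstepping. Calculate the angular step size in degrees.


step = 360/(400*1) = 360/400 = 0.9000

0.9000 degrees


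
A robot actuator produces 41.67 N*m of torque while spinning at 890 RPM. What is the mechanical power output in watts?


omega = 890 * 2*pi/60 = 93.200582 rad/s
P = tau * omega = 41.67 * 93.200582 = 3883.6683

3883.6683 W


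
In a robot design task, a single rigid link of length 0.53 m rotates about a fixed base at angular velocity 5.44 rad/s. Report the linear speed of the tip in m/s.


v = L*omega = 0.53 * 5.44 = 2.8832

2.8832 m/s


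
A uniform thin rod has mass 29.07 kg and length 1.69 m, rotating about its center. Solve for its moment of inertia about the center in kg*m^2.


I = (1/12)*m*L^2 = (1/12)*29.07*1.69^2 = 6.9189

6.9189 kg*m^2


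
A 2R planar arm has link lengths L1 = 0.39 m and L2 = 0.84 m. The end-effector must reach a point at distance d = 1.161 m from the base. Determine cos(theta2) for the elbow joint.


cos(th2) = (d^2 - L1^2 - L2^2)/(2*L1*L2) = (1.161^2 - 0.39^2 - 0.84^2)/(2*0.39*0.84) = 0.7482

0.7482


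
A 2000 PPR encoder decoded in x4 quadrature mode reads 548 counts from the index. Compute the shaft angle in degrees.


angle = counts * 360 / (PPR*4) = 548 * 360 / 8000 = 24.6600

24.6600 degrees


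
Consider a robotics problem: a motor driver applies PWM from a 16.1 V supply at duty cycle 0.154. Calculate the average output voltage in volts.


V_avg = V_supply * D = 16.1*0.154 = 2.4794

2.4794 V


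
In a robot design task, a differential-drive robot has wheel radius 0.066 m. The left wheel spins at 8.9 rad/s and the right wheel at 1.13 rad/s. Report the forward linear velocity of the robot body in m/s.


v = r*(wR + wL)/2 = 0.066*(1.13 + 8.9)/2 = 0.3310

0.3310 m/s


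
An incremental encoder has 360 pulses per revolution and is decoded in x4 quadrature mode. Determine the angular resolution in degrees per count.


resolution = 360 / (PPR * 4) = 360 / 1440 = 0.2500

0.2500 degrees


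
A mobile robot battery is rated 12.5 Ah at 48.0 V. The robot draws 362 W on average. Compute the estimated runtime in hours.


E = 12.5*48.0 = 600.0000 Wh
t = E/P = 600.0000/362 = 1.6575

1.6575 hours
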